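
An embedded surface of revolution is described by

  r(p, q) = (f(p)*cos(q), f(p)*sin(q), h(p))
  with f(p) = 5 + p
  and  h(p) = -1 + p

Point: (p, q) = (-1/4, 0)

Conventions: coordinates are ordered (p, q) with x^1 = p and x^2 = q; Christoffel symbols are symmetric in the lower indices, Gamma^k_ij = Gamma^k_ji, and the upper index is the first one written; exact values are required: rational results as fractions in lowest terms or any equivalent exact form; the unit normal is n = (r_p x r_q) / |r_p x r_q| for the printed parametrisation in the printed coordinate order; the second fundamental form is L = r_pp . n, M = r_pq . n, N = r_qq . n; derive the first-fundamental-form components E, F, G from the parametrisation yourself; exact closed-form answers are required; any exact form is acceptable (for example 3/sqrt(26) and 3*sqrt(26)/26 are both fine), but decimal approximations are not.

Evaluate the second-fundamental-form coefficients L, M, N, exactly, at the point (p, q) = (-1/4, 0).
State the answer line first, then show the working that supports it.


Answer: L = 0, M = 0, N = 19*sqrt(2)/8

f = 19/4, f' = 1, f'' = 0, h' = 1, h'' = 0
E = 2, F = 0, G = 361/16; answer radicand W^2 = 2
unnormalised second-form numerators: l = 0, m = 0, n = 19/4; L = l/sqrt(2), and similarly M = m/sqrt(W^2), N = n/sqrt(W^2)


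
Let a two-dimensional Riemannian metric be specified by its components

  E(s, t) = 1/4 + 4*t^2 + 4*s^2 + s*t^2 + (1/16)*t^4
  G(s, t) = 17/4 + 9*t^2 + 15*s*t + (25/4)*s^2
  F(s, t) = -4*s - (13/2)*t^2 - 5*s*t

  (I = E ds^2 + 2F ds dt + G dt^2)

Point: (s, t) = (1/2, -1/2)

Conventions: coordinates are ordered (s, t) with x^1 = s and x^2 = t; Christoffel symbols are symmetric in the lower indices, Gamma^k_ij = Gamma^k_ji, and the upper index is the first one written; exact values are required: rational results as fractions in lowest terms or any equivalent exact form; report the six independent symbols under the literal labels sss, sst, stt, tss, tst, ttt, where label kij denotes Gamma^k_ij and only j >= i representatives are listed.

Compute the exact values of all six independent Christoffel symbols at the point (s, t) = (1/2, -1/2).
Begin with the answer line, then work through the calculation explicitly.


Answer: Gamma_sss = 44984/18917, Gamma_sst = -46100/18917, Gamma_stt = 74400/18917, Gamma_tss = 112529/75668, Gamma_tst = -28130/18917, Gamma_ttt = 37684/18917

E = 609/256, F = -19/8, G = 69/16 at the point
E_s = 17/4, E_t = -145/32, F_s = -3/2, F_t = 4, G_s = -5/4, G_t = -3/2
EG - F^2 = 18917/4096;  g^inv = (4096/18917) * [[69/16, 19/8], [19/8, 609/256]]
first-kind symbols [ij,l] = (1/2)(d_i g_jl + d_j g_il - d_l g_ij): [ss,s] = E_s/2 = 17/8, [ss,t] = F_s - E_t/2 = 49/64, [st,s] = E_t/2 = -145/64, [st,t] = G_s/2 = -5/8, [tt,s] = F_t - G_s/2 = 37/8, [tt,t] = G_t/2 = -3/4
Gamma^s_ij = (G*[ij,s] - F*[ij,t])/(EG - F^2), Gamma^t_ij = (E*[ij,t] - F*[ij,s])/(EG - F^2)


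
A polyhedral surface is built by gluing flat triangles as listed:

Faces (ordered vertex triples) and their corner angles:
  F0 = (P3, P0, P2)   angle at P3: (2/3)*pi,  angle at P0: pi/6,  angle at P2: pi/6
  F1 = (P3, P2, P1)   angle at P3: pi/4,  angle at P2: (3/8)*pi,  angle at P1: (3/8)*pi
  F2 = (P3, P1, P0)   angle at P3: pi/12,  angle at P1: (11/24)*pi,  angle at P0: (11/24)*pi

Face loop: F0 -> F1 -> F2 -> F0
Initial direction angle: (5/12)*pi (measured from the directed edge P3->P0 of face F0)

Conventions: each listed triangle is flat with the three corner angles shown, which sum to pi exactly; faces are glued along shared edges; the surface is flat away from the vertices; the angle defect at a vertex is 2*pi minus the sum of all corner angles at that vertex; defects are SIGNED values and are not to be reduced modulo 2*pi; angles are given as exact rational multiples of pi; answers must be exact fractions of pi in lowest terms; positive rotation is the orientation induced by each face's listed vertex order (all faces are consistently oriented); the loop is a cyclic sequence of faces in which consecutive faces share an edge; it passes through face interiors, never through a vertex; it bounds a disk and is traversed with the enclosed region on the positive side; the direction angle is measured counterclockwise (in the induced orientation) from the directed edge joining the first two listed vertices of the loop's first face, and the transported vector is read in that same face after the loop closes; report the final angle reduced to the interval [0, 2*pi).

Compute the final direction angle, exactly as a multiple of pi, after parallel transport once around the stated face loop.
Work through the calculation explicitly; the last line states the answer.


enclosed vertex P3: corner angles sum to pi, defect = 2*pi - pi = pi
transport around the loop rotates by the sum of enclosed defects; add to the initial angle mod 2*pi
final angle = (5/12)*pi + pi = (17/12)*pi (mod 2*pi)

Answer: final direction angle = (17/12)*pi


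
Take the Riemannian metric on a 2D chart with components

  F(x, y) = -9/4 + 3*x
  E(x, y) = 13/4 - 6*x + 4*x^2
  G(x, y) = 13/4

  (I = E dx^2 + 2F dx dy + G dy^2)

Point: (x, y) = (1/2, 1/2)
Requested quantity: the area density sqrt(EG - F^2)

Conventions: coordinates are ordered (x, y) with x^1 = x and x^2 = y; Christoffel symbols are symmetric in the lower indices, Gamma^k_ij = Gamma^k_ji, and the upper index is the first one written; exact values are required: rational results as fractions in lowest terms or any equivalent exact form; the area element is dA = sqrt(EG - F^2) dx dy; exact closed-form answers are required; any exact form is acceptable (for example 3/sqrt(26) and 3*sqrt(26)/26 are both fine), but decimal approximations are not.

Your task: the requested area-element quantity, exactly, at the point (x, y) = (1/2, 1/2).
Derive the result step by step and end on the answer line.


E = 5/4, F = -3/4, G = 13/4; EG - F^2 = 7/2

Answer: sqrt(EG - F^2) = sqrt(14)/2


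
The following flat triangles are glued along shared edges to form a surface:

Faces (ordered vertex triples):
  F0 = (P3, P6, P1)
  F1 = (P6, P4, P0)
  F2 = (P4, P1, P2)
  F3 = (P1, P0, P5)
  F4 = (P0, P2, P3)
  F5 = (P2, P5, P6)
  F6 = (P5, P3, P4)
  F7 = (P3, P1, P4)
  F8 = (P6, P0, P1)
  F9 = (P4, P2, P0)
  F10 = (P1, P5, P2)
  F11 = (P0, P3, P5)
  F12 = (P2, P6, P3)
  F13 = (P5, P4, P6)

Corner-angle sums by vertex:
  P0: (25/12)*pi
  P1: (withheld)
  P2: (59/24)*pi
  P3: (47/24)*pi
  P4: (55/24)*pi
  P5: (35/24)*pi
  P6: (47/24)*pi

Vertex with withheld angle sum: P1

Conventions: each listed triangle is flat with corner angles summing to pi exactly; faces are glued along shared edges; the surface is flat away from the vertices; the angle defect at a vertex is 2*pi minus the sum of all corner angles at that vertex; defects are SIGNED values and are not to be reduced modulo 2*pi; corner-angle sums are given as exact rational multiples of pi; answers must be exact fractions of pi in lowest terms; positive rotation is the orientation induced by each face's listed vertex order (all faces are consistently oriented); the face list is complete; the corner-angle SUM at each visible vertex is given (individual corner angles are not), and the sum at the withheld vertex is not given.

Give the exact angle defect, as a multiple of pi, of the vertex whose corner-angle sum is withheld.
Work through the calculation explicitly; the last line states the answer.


V = 7, E = 21, F = 14; chi = V - E + F = 0
Gauss-Bonnet: total defect = 2*pi*chi = 0; visible defects sum to (-5/24)*pi

Answer: defect(P1) = (5/24)*pi


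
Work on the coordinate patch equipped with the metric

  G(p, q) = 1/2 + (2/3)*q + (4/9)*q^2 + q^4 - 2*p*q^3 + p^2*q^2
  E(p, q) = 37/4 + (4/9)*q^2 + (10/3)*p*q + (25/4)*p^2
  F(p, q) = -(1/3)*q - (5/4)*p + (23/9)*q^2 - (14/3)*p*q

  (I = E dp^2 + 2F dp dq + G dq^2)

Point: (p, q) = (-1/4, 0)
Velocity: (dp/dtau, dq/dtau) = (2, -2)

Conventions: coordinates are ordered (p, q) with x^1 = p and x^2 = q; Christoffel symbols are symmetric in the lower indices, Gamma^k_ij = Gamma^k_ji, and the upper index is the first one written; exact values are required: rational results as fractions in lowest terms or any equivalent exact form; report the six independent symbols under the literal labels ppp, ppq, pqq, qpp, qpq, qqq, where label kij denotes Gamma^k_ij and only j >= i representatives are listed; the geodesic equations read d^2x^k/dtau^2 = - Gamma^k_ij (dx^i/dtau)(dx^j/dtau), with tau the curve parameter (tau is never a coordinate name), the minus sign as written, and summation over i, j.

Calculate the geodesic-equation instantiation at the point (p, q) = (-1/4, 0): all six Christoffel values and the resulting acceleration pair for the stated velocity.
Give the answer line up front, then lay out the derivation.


Answer: Gamma_ppp = -400/3627, Gamma_ppq = -160/3627, Gamma_pqq = 80/1209, Gamma_qpp = -5795/3627, Gamma_qpq = 100/3627, Gamma_qqq = 252/403; accelerations (d^2p/dtau^2, d^2q/dtau^2) = (-640/3627, 14908/3627)

E = 617/64, F = 5/16, G = 1/2 at the point
E_p = -25/8, E_q = -5/6, F_p = -5/4, F_q = 5/6, G_p = 0, G_q = 2/3
EG - F^2 = 1209/256;  g^inv = (256/1209) * [[1/2, -5/16], [-5/16, 617/64]]
first-kind symbols [ij,l] = (1/2)(d_i g_jl + d_j g_il - d_l g_ij): [pp,p] = E_p/2 = -25/16, [pp,q] = F_p - E_q/2 = -5/6, [pq,p] = E_q/2 = -5/12, [pq,q] = G_p/2 = 0, [qq,p] = F_q - G_p/2 = 5/6, [qq,q] = G_q/2 = 1/3
Gamma^p_ij = (G*[ij,p] - F*[ij,q])/(EG - F^2), Gamma^q_ij = (E*[ij,q] - F*[ij,p])/(EG - F^2)
Gamma_ppp = -400/3627, Gamma_ppq = -160/3627, Gamma_pqq = 80/1209, Gamma_qpp = -5795/3627, Gamma_qpq = 100/3627, Gamma_qqq = 252/403
d^2p/dtau^2 = -(Gamma_ppp*(2)^2 + 2*Gamma_ppq*(2)*(-2) + Gamma_pqq*(-2)^2) = -640/3627
d^2q/dtau^2 = -(Gamma_qpp*(2)^2 + 2*Gamma_qpq*(2)*(-2) + Gamma_qqq*(-2)^2) = 14908/3627


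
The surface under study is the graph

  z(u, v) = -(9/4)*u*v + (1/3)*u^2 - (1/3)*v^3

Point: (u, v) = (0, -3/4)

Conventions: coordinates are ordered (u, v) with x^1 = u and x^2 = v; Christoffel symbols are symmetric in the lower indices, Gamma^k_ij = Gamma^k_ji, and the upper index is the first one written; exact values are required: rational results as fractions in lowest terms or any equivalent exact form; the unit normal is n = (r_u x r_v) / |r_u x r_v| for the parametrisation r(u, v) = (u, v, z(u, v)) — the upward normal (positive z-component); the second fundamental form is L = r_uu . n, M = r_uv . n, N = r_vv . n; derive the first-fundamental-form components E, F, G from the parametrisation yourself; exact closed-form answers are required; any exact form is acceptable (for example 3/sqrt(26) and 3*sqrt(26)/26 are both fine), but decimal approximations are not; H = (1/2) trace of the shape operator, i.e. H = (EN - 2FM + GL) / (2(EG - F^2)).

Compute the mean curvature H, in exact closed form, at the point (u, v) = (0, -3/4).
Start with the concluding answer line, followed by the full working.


Answer: H = 3652*sqrt(1066)/852267

z_u = 27/16, z_v = -9/16, z_uu = 2/3, z_uv = -9/4, z_vv = 3/2
E = 985/256, F = -243/256, G = 337/256; answer radicand W^2 = 533/128
unnormalised second-form numerators: l = 2/3, m = -9/4, n = 3/2; L = l/sqrt(533/128), and similarly M = m/sqrt(W^2), N = n/sqrt(W^2)
H = (E*n - 2*F*m + G*l) / (2*(EG - F^2)*sqrt(W^2)); E*n - 2*F*m + G*l = 913/384, EG - F^2 = 533/128, so H = (913/3198)/sqrt(533/128)


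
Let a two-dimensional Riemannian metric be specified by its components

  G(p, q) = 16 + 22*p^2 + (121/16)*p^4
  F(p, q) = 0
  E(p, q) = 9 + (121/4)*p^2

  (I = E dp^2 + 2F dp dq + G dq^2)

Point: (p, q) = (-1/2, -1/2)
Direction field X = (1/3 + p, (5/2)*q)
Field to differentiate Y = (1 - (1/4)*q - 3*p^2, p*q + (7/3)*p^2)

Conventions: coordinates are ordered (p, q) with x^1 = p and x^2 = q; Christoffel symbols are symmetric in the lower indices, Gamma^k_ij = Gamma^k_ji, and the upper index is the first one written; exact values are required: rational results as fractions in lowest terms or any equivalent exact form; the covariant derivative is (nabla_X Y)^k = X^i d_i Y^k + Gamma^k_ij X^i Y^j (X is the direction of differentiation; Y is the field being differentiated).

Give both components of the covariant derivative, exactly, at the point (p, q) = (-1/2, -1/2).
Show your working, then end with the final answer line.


E = 265/16, F = 0, G = 5625/256 at the point
E_p = -121/4, E_q = 0, F_p = 0, F_q = 0, G_p = -825/32, G_q = 0
EG - F^2 = 1490625/4096;  g^inv = (4096/1490625) * [[5625/256, 0], [0, 265/16]]
first-kind symbols [ij,l] = (1/2)(d_i g_jl + d_j g_il - d_l g_ij): [pp,p] = E_p/2 = -121/8, [pp,q] = F_p - E_q/2 = 0, [pq,p] = E_q/2 = 0, [pq,q] = G_p/2 = -825/64, [qq,p] = F_q - G_p/2 = 825/64, [qq,q] = G_q/2 = 0
Gamma^p_ij = (G*[ij,p] - F*[ij,q])/(EG - F^2), Gamma^q_ij = (E*[ij,q] - F*[ij,p])/(EG - F^2)
Gamma_ppp = -242/265, Gamma_ppq = 0, Gamma_pqq = 165/212, Gamma_qpp = 0, Gamma_qpq = -44/75, Gamma_qqq = 0
X = (-1/6, -5/4), Y = (3/8, 5/6) at the point

Answer: (nabla_X Y)^p = -7981/8480, (nabla_X Y)^q = 157/108


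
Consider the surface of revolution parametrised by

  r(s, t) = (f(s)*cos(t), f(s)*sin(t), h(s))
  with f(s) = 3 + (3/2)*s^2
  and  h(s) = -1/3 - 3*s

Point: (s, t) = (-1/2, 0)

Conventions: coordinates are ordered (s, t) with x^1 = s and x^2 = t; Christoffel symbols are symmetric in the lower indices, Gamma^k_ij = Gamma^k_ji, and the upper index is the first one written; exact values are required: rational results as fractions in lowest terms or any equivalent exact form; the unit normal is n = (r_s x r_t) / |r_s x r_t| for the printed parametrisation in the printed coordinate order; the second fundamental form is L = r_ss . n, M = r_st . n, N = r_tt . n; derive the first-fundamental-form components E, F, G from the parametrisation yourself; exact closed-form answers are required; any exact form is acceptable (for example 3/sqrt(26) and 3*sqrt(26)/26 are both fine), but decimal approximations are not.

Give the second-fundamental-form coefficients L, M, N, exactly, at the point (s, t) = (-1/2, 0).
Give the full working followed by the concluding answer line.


f = 27/8, f' = -3/2, f'' = 3, h' = -3, h'' = 0
E = 45/4, F = 0, G = 729/64; answer radicand W^2 = 45/4
unnormalised second-form numerators: l = 9, m = 0, n = -81/8; L = l/sqrt(45/4), and similarly M = m/sqrt(W^2), N = n/sqrt(W^2)

Answer: L = 6*sqrt(5)/5, M = 0, N = -27*sqrt(5)/20


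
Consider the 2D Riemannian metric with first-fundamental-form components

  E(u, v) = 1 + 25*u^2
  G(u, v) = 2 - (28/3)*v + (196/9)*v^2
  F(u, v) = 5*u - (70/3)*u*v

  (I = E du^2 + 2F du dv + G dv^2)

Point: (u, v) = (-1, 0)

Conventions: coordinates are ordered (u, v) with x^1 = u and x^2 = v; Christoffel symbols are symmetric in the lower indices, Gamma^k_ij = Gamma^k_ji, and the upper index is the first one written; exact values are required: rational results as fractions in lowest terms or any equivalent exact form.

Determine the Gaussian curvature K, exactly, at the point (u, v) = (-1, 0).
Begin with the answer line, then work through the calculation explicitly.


Answer: K = -70/2187

E = 26, F = -5, G = 2, EG - F^2 = 27 at the point
E_u = -50, E_v = 0, F_u = 5, F_v = 70/3, G_u = 0, G_v = -28/3
E_vv = 0, F_uv = -70/3, G_uu = 0
By Brioschi, K is (det M1 - det M2) divided by (EG - F^2) squared.
M1 = [[-E_vv/2 + F_uv - G_uu/2, E_u/2, F_u - E_v/2], [F_v - G_u/2, E, F], [G_v/2, F, G]] = [[-70/3, -25, 5], [70/3, 26, -5], [-14/3, -5, 2]]; det M1 = -70/3
M2 = [[0, E_v/2, G_u/2], [E_v/2, E, F], [G_u/2, F, G]] = [[0, 0, 0], [0, 26, -5], [0, -5, 2]]; det M2 = 0
det M1 - det M2 = -70/3; K = -70/3 / (27)^2 = -70/2187


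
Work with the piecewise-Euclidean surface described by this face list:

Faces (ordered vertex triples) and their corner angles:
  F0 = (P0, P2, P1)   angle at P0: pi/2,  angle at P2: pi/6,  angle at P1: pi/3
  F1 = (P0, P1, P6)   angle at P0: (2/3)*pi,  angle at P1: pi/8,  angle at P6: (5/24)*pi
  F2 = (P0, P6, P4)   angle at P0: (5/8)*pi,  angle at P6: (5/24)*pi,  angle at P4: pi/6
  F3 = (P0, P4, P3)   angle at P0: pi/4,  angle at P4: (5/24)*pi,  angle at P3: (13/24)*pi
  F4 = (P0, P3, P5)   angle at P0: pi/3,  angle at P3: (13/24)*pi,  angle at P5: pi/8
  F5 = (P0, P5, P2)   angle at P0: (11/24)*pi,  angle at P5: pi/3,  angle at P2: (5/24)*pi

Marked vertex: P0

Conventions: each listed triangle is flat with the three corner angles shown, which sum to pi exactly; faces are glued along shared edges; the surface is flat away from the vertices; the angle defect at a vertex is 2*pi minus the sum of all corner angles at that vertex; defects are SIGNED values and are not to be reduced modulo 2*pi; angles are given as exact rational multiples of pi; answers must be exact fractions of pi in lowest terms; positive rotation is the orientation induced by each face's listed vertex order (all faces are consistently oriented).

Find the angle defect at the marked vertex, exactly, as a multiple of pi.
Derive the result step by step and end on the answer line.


Sum of corner angles at P0: (17/6)*pi
defect = 2*pi - (17/6)*pi

Answer: defect(P0) = (-5/6)*pi


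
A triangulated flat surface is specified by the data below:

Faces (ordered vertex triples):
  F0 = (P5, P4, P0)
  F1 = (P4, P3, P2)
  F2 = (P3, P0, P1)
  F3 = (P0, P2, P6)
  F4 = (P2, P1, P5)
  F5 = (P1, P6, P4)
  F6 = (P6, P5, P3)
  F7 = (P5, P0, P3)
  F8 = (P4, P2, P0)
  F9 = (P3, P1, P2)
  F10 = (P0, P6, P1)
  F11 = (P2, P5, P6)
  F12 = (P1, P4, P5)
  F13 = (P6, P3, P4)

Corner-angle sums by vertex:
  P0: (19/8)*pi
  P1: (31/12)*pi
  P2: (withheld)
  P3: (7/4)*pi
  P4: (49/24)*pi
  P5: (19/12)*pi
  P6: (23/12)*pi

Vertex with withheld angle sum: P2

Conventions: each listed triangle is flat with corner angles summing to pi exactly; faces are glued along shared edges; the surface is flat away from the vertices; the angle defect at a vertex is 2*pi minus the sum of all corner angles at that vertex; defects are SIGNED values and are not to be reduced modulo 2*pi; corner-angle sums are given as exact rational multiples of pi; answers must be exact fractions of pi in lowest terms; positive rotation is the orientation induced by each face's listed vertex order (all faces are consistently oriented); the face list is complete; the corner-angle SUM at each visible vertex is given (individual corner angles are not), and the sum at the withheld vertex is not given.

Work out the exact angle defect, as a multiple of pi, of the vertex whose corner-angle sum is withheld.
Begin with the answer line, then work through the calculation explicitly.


Answer: defect(P2) = pi/4

V = 7, E = 21, F = 14; chi = V - E + F = 0
Gauss-Bonnet: total defect = 2*pi*chi = 0; visible defects sum to -pi/4


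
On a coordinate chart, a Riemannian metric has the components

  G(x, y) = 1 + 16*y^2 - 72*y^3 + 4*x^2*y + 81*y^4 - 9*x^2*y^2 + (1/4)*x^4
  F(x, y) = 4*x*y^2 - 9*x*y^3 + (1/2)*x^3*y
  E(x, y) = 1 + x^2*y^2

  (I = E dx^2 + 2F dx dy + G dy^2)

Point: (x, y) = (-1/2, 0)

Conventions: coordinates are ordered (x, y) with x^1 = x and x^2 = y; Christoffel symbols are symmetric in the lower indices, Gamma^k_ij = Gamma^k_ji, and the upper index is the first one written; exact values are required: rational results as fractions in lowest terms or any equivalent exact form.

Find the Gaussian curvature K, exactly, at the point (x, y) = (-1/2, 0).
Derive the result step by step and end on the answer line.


E = 1, F = 0, G = 65/64, EG - F^2 = 65/64 at the point
E_x = 0, E_y = 0, F_x = 0, F_y = -1/16, G_x = -1/8, G_y = 1
E_yy = 1/2, F_xy = 3/8, G_xx = 3/4
Using the Brioschi determinant formula for K from the metric derivatives:
M1 = [[-E_yy/2 + F_xy - G_xx/2, E_x/2, F_x - E_y/2], [F_y - G_x/2, E, F], [G_y/2, F, G]] = [[-1/4, 0, 0], [0, 1, 0], [1/2, 0, 65/64]]; det M1 = -65/256
M2 = [[0, E_y/2, G_x/2], [E_y/2, E, F], [G_x/2, F, G]] = [[0, 0, -1/16], [0, 1, 0], [-1/16, 0, 65/64]]; det M2 = -1/256
det M1 - det M2 = -1/4; K = -1/4 / (65/64)^2 = -1024/4225

Answer: K = -1024/4225


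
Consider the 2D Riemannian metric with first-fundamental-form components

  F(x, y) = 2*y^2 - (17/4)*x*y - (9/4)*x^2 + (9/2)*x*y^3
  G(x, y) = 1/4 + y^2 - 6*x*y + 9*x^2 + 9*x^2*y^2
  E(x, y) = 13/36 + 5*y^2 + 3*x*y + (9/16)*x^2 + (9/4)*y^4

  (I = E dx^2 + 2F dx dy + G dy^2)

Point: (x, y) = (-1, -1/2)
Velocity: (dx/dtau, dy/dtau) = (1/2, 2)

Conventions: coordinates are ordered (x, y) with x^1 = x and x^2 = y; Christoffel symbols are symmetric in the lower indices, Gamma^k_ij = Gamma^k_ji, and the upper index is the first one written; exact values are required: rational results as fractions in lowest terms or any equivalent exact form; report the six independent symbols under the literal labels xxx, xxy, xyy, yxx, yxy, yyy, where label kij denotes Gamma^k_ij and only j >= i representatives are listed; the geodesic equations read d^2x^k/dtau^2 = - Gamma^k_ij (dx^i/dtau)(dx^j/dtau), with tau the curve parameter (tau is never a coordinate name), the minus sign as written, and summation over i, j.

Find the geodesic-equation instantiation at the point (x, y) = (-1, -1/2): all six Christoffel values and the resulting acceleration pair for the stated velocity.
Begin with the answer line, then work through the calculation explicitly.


Answer: Gamma_xxx = 27315/25807, Gamma_xxy = -83196/25807, Gamma_xyy = 79308/25807, Gamma_yxx = 166711/103228, Gamma_yxy = -60252/25807, Gamma_yyy = 24125/25807; accelerations (d^2x/dtau^2, d^2y/dtau^2) = (-630675/103228, 217353/412912)

E = 2197/576, F = -53/16, G = 35/4 at the point
E_x = -21/8, E_y = -73/8, F_x = 97/16, F_y = -9/8, G_x = -39/2, G_y = -4
EG - F^2 = 25807/1152;  g^inv = (1152/25807) * [[35/4, 53/16], [53/16, 2197/576]]
first-kind symbols [ij,l] = (1/2)(d_i g_jl + d_j g_il - d_l g_ij): [xx,x] = E_x/2 = -21/16, [xx,y] = F_x - E_y/2 = 85/8, [xy,x] = E_y/2 = -73/16, [xy,y] = G_x/2 = -39/4, [yy,x] = F_y - G_x/2 = 69/8, [yy,y] = G_y/2 = -2
Gamma^x_ij = (G*[ij,x] - F*[ij,y])/(EG - F^2), Gamma^y_ij = (E*[ij,y] - F*[ij,x])/(EG - F^2)
Gamma_xxx = 27315/25807, Gamma_xxy = -83196/25807, Gamma_xyy = 79308/25807, Gamma_yxx = 166711/103228, Gamma_yxy = -60252/25807, Gamma_yyy = 24125/25807
d^2x/dtau^2 = -(Gamma_xxx*(1/2)^2 + 2*Gamma_xxy*(1/2)*(2) + Gamma_xyy*(2)^2) = -630675/103228
d^2y/dtau^2 = -(Gamma_yxx*(1/2)^2 + 2*Gamma_yxy*(1/2)*(2) + Gamma_yyy*(2)^2) = 217353/412912


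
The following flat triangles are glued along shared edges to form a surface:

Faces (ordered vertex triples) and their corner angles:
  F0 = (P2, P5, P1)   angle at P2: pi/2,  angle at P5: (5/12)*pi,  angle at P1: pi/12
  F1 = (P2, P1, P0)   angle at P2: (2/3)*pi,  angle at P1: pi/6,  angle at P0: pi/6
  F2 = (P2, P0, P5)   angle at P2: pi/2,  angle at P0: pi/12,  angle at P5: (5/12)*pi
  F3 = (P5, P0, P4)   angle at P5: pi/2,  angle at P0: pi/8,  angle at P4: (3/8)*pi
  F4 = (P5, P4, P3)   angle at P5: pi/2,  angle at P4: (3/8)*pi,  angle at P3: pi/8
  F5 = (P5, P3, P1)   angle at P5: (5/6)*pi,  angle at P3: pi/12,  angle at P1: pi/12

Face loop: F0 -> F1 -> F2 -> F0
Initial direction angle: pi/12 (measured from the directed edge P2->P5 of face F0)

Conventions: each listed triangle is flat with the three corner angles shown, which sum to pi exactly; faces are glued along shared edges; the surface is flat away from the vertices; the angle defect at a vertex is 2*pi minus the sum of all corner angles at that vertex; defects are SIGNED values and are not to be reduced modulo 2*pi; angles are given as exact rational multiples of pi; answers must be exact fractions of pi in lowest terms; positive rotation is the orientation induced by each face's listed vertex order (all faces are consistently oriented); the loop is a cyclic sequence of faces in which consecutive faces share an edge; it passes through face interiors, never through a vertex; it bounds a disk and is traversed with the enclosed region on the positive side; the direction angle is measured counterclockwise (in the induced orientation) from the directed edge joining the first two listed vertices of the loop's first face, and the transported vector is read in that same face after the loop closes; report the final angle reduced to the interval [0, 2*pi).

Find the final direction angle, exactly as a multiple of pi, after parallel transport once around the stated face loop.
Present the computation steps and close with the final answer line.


enclosed vertex P2: corner angles sum to (5/3)*pi, defect = 2*pi - (5/3)*pi = pi/3
adding the enclosed defects to the starting angle (mod 2*pi, induced orientation) gives the holonomy
final angle = pi/12 + pi/3 = (5/12)*pi (mod 2*pi)

Answer: final direction angle = (5/12)*pi


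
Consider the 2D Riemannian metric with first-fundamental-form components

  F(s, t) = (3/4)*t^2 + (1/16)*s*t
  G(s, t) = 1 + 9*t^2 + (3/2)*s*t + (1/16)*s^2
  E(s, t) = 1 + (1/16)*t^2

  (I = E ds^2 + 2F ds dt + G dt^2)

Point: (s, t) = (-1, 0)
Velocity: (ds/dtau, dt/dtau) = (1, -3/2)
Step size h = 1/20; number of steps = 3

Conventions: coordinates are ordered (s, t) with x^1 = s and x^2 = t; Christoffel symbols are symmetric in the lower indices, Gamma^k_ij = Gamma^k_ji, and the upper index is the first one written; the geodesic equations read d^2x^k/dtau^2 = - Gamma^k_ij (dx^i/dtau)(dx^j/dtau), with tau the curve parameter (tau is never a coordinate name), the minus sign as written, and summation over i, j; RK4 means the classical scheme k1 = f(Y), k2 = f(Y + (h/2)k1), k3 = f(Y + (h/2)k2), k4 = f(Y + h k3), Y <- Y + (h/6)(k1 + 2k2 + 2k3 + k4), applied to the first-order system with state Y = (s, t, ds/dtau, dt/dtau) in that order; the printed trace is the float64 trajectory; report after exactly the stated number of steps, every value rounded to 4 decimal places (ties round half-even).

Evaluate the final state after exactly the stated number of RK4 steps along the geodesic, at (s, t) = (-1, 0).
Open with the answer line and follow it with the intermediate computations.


Answer: s = -0.8492, t = -0.2040, ds/dtau = 1.0129, dt/dtau = -1.2116

f(Y) = (ds/dtau, dt/dtau, -Gamma^s_ij Y'^i Y'^j, -Gamma^t_ij Y'^i Y'^j) with the Gammas evaluated at the stage position; h = 0.050000; intermediate values shown to 6 dp
step 0: s = -1.0000, t = 0.0000, ds/dtau = 1.0000, dt/dtau = -1.5000
step 1:
  k1: at (s, t) = (-1.000000, 0.000000), (ds/dtau, dt/dtau) = (1.000000, -1.500000); Gamma_sss = 0.000000, Gamma_sst = 0.000000, Gamma_stt = 0.000000, Gamma_tss = 0.000000, Gamma_tst = -0.058824, Gamma_ttt = -0.705882; k1 = (1.000000, -1.500000, 0.000000, 1.411765)
  k2: at (s, t) = (-0.975000, -0.037500), (ds/dtau, dt/dtau) = (1.000000, -1.464706); Gamma_sss = 0.000000, Gamma_sst = -0.002080, Gamma_stt = -0.024956, Gamma_tss = 0.000000, Gamma_tst = -0.079026, Gamma_ttt = -0.948312; k2 = (1.000000, -1.464706, 0.047447, 1.802975)
  k3: at (s, t) = (-0.975000, -0.036618), (ds/dtau, dt/dtau) = (1.001186, -1.454926); Gamma_sss = 0.000000, Gamma_sst = -0.002034, Gamma_stt = -0.024409, Gamma_tss = 0.000000, Gamma_tst = -0.078570, Gamma_ttt = -0.942842; k3 = (1.001186, -1.454926, 0.045744, 1.766917)
  k4: at (s, t) = (-0.949941, -0.072746), (ds/dtau, dt/dtau) = (1.002287, -1.411654); Gamma_sss = 0.000000, Gamma_sst = -0.003764, Gamma_stt = -0.045165, Gamma_tss = 0.000000, Gamma_tst = -0.094313, Gamma_ttt = -1.131751; k4 = (1.002287, -1.411654, 0.079352, 1.988434)
  Y <- Y + (h/6)(k1 + 2k2 + 2k3 + k4): s = -0.9500, t = -0.0729, ds/dtau = 1.0022, dt/dtau = -1.4122
step 2:
  k1: at (s, t) = (-0.949961, -0.072924), (ds/dtau, dt/dtau) = (1.002214, -1.412167); Gamma_sss = 0.000000, Gamma_sst = -0.003771, Gamma_stt = -0.045257, Gamma_tss = 0.000000, Gamma_tst = -0.094386, Gamma_ttt = -1.132627; k1 = (1.002214, -1.412167, 0.079577, 1.991536)
  k2: at (s, t) = (-0.924906, -0.108228), (ds/dtau, dt/dtau) = (1.004204, -1.362378); Gamma_sss = 0.000000, Gamma_sst = -0.005164, Gamma_stt = -0.061974, Gamma_tss = 0.000000, Gamma_tst = -0.106109, Gamma_ttt = -1.273304; k2 = (1.004204, -1.362378, 0.100897, 2.073012)
  k3: at (s, t) = (-0.924856, -0.106984), (ds/dtau, dt/dtau) = (1.004737, -1.360342); Gamma_sss = 0.000000, Gamma_sst = -0.005121, Gamma_stt = -0.061457, Gamma_tss = 0.000000, Gamma_tst = -0.105730, Gamma_ttt = -1.268760; k3 = (1.004737, -1.360342, 0.099728, 2.058857)
  k4: at (s, t) = (-0.899724, -0.140941), (ds/dtau, dt/dtau) = (1.007201, -1.309224); Gamma_sss = 0.000000, Gamma_sst = -0.006200, Gamma_stt = -0.074397, Gamma_tss = 0.000000, Gamma_tst = -0.113975, Gamma_ttt = -1.367699; k4 = (1.007201, -1.309224, 0.111172, 2.043742)
  Y <- Y + (h/6)(k1 + 2k2 + 2k3 + k4): s = -0.8997, t = -0.1410, ds/dtau = 1.0071, dt/dtau = -1.3097
step 3:
  k1: at (s, t) = (-0.899734, -0.140981), (ds/dtau, dt/dtau) = (1.007148, -1.309675); Gamma_sss = 0.000000, Gamma_sst = -0.006201, Gamma_stt = -0.074410, Gamma_tss = 0.000000, Gamma_tst = -0.113984, Gamma_ttt = -1.367804; k1 = (1.007148, -1.309675, 0.111274, 2.045426)
  k2: at (s, t) = (-0.874555, -0.173723), (ds/dtau, dt/dtau) = (1.009930, -1.258539); Gamma_sss = 0.000000, Gamma_sst = -0.007009, Gamma_stt = -0.084103, Gamma_tss = 0.000000, Gamma_tst = -0.119385, Gamma_ttt = -1.432624; k2 = (1.009930, -1.258539, 0.115396, 1.965677)
  k3: at (s, t) = (-0.874485, -0.172445), (ds/dtau, dt/dtau) = (1.010033, -1.260533); Gamma_sss = 0.000000, Gamma_sst = -0.006983, Gamma_stt = -0.083793, Gamma_tss = 0.000000, Gamma_tst = -0.119203, Gamma_ttt = -1.430439; k3 = (1.010033, -1.260533, 0.115362, 1.969352)
  k4: at (s, t) = (-0.849232, -0.204008), (ds/dtau, dt/dtau) = (1.012916, -1.211207); Gamma_sss = 0.000000, Gamma_sst = -0.007580, Gamma_stt = -0.090960, Gamma_tss = 0.000000, Gamma_tst = -0.122514, Gamma_ttt = -1.470162; k4 = (1.012916, -1.211207, 0.114841, 1.856151)
  Y <- Y + (h/6)(k1 + 2k2 + 2k3 + k4): s = -0.8492, t = -0.2040, ds/dtau = 1.0129, dt/dtau = -1.2116


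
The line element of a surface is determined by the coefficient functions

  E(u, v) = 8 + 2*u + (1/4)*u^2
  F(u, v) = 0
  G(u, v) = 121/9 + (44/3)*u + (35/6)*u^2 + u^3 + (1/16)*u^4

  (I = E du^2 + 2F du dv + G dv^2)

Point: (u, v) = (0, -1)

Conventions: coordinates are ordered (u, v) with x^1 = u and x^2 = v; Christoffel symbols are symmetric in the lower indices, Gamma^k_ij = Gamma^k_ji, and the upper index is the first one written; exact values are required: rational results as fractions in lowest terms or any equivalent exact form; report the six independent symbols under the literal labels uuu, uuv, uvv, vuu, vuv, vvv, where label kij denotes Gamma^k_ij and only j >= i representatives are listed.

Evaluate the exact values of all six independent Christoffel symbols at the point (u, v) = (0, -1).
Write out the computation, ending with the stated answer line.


E = 8, F = 0, G = 121/9 at the point
E_u = 2, E_v = 0, F_u = 0, F_v = 0, G_u = 44/3, G_v = 0
EG - F^2 = 968/9;  g^inv = (9/968) * [[121/9, 0], [0, 8]]
first-kind symbols [ij,l] = (1/2)(d_i g_jl + d_j g_il - d_l g_ij): [uu,u] = E_u/2 = 1, [uu,v] = F_u - E_v/2 = 0, [uv,u] = E_v/2 = 0, [uv,v] = G_u/2 = 22/3, [vv,u] = F_v - G_u/2 = -22/3, [vv,v] = G_v/2 = 0
Gamma^u_ij = (G*[ij,u] - F*[ij,v])/(EG - F^2), Gamma^v_ij = (E*[ij,v] - F*[ij,u])/(EG - F^2)

Answer: Gamma_uuu = 1/8, Gamma_uuv = 0, Gamma_uvv = -11/12, Gamma_vuu = 0, Gamma_vuv = 6/11, Gamma_vvv = 0


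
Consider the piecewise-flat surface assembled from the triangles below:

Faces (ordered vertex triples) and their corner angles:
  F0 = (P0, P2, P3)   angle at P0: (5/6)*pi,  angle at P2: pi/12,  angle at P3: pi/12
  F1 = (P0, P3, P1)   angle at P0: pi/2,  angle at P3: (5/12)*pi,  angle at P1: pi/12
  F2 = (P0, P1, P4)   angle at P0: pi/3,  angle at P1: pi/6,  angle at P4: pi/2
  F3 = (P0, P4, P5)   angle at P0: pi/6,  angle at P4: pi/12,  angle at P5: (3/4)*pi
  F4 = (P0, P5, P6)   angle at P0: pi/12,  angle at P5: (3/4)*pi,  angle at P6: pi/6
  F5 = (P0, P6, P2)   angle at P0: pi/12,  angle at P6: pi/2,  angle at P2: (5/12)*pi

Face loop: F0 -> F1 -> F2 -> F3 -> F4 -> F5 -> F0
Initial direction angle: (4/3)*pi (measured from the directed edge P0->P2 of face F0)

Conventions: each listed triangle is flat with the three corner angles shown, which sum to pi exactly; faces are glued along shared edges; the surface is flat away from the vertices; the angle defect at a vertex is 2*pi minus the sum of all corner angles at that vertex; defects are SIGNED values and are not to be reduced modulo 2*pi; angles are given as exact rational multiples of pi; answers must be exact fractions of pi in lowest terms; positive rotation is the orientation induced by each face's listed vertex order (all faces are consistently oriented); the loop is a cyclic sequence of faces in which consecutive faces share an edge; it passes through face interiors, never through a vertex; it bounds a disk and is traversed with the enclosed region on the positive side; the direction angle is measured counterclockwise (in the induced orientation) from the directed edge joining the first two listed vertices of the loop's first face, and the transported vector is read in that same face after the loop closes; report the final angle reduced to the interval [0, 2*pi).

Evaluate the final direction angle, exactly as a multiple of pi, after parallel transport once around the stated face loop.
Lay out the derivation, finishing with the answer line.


enclosed vertex P0: corner angles sum to 2*pi, defect = 2*pi - 2*pi = 0
holonomy = initial angle + sum of enclosed defects (mod 2*pi), positive in the induced orientation
final angle = (4/3)*pi + 0 = (4/3)*pi (mod 2*pi)

Answer: final direction angle = (4/3)*pi


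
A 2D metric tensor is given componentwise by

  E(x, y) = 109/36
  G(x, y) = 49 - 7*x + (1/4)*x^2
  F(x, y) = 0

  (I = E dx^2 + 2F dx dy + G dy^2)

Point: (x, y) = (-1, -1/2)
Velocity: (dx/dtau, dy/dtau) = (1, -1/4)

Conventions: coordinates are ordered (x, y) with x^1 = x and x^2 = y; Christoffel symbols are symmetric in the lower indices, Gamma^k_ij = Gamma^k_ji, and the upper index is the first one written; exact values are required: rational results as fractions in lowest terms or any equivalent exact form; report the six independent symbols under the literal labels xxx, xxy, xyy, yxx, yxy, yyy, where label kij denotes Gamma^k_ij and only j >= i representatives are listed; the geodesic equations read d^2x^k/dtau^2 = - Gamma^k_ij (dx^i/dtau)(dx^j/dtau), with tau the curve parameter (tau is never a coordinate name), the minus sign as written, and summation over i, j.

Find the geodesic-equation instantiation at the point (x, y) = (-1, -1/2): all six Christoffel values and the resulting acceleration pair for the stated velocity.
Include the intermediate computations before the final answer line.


E = 109/36, F = 0, G = 225/4 at the point
E_x = 0, E_y = 0, F_x = 0, F_y = 0, G_x = -15/2, G_y = 0
EG - F^2 = 2725/16;  g^inv = (16/2725) * [[225/4, 0], [0, 109/36]]
first-kind symbols [ij,l] = (1/2)(d_i g_jl + d_j g_il - d_l g_ij): [xx,x] = E_x/2 = 0, [xx,y] = F_x - E_y/2 = 0, [xy,x] = E_y/2 = 0, [xy,y] = G_x/2 = -15/4, [yy,x] = F_y - G_x/2 = 15/4, [yy,y] = G_y/2 = 0
Gamma^x_ij = (G*[ij,x] - F*[ij,y])/(EG - F^2), Gamma^y_ij = (E*[ij,y] - F*[ij,x])/(EG - F^2)
Gamma_xxx = 0, Gamma_xxy = 0, Gamma_xyy = 135/109, Gamma_yxx = 0, Gamma_yxy = -1/15, Gamma_yyy = 0
d^2x/dtau^2 = -(Gamma_xxx*(1)^2 + 2*Gamma_xxy*(1)*(-1/4) + Gamma_xyy*(-1/4)^2) = -135/1744
d^2y/dtau^2 = -(Gamma_yxx*(1)^2 + 2*Gamma_yxy*(1)*(-1/4) + Gamma_yyy*(-1/4)^2) = -1/30

Answer: Gamma_xxx = 0, Gamma_xxy = 0, Gamma_xyy = 135/109, Gamma_yxx = 0, Gamma_yxy = -1/15, Gamma_yyy = 0; accelerations (d^2x/dtau^2, d^2y/dtau^2) = (-135/1744, -1/30)


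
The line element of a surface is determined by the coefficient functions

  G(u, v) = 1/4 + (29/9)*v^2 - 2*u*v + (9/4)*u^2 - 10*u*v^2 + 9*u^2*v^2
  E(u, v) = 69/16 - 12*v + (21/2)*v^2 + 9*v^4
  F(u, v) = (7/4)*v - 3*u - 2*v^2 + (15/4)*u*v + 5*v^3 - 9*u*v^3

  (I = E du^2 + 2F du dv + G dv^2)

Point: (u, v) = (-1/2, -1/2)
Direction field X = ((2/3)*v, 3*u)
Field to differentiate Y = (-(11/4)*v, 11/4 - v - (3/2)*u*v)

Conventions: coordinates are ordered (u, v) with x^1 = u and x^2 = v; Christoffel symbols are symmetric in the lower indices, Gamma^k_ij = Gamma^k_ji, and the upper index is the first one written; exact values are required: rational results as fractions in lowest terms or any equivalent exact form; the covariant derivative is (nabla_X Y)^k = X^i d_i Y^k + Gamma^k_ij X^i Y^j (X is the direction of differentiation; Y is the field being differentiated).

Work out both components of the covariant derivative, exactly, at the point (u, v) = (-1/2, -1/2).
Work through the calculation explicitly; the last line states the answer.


E = 27/2, F = -1/8, G = 211/72 at the point
E_u = 0, E_v = -27, F_u = -15/4, F_v = 9, G_u = -6, G_v = -341/36
EG - F^2 = 2531/64;  g^inv = (64/2531) * [[211/72, 1/8], [1/8, 27/2]]
first-kind symbols [ij,l] = (1/2)(d_i g_jl + d_j g_il - d_l g_ij): [uu,u] = E_u/2 = 0, [uu,v] = F_u - E_v/2 = 39/4, [uv,u] = E_v/2 = -27/2, [uv,v] = G_u/2 = -3, [vv,u] = F_v - G_u/2 = 12, [vv,v] = G_v/2 = -341/72
Gamma^u_ij = (G*[ij,u] - F*[ij,v])/(EG - F^2), Gamma^v_ij = (E*[ij,v] - F*[ij,u])/(EG - F^2)
Gamma_uuu = 78/2531, Gamma_uuv = -2556/2531, Gamma_uvv = 19915/22779, Gamma_vuu = 8424/2531, Gamma_vuv = -2700/2531, Gamma_vvv = -3996/2531
X = (-1/3, -3/2), Y = (11/8, 23/8) at the point

Answer: (nabla_X Y)^u = 411997/121488, (nabla_X Y)^v = 174755/20248


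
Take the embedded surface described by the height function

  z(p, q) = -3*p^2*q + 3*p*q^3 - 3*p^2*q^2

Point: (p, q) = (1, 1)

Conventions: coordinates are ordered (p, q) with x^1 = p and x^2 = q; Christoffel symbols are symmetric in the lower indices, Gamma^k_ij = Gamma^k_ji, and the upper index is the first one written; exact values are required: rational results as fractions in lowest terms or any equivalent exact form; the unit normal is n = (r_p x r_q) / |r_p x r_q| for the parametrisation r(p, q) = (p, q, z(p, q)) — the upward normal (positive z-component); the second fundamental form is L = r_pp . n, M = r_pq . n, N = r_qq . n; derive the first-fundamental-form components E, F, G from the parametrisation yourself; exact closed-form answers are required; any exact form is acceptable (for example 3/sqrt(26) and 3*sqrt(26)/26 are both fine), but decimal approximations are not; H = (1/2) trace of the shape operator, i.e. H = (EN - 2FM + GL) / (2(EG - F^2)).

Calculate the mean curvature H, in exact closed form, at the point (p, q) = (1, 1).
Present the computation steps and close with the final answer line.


z_p = -9, z_q = 0, z_pp = -12, z_pq = -9, z_qq = 12
E = 82, F = 0, G = 1; answer radicand W^2 = 82
unnormalised second-form numerators: l = -12, m = -9, n = 12; L = l/sqrt(82), and similarly M = m/sqrt(W^2), N = n/sqrt(W^2)
H = (E*n - 2*F*m + G*l) / (2*(EG - F^2)*sqrt(W^2)); E*n - 2*F*m + G*l = 972, EG - F^2 = 82, so H = (243/41)/sqrt(82)

Answer: H = 243*sqrt(82)/3362


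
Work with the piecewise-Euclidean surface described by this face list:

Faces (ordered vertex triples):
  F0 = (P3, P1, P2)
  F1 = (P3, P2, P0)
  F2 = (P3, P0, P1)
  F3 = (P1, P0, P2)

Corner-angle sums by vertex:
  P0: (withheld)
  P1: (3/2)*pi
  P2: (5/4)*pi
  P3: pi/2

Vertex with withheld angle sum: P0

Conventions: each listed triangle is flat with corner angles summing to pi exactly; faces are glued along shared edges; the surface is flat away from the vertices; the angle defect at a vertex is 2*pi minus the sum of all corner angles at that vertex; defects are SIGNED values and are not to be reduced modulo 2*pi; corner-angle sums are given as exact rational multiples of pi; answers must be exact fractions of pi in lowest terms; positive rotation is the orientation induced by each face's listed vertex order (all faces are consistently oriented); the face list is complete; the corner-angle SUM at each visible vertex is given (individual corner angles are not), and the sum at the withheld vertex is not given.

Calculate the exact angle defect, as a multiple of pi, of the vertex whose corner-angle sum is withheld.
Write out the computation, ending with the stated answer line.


V = 4, E = 6, F = 4; chi = V - E + F = 2
Gauss-Bonnet: total defect = 2*pi*chi = 4*pi; visible defects sum to (11/4)*pi

Answer: defect(P0) = (5/4)*pi


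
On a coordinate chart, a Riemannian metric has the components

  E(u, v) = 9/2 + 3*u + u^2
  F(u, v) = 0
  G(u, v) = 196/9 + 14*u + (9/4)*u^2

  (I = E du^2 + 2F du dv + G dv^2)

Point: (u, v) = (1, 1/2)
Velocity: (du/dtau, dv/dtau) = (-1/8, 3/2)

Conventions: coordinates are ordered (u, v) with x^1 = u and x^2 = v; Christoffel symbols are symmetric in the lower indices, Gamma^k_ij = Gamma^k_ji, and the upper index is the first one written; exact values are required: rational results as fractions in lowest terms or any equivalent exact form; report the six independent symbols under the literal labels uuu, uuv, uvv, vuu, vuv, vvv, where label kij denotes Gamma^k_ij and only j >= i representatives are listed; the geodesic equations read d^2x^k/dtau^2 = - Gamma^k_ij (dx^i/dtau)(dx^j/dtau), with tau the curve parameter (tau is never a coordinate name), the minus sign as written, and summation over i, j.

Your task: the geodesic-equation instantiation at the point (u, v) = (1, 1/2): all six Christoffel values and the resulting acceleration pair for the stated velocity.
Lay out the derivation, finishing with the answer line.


E = 17/2, F = 0, G = 1369/36 at the point
E_u = 5, E_v = 0, F_u = 0, F_v = 0, G_u = 37/2, G_v = 0
EG - F^2 = 23273/72;  g^inv = (72/23273) * [[1369/36, 0], [0, 17/2]]
first-kind symbols [ij,l] = (1/2)(d_i g_jl + d_j g_il - d_l g_ij): [uu,u] = E_u/2 = 5/2, [uu,v] = F_u - E_v/2 = 0, [uv,u] = E_v/2 = 0, [uv,v] = G_u/2 = 37/4, [vv,u] = F_v - G_u/2 = -37/4, [vv,v] = G_v/2 = 0
Gamma^u_ij = (G*[ij,u] - F*[ij,v])/(EG - F^2), Gamma^v_ij = (E*[ij,v] - F*[ij,u])/(EG - F^2)
Gamma_uuu = 5/17, Gamma_uuv = 0, Gamma_uvv = -37/34, Gamma_vuu = 0, Gamma_vuv = 9/37, Gamma_vvv = 0
d^2u/dtau^2 = -(Gamma_uuu*(-1/8)^2 + 2*Gamma_uuv*(-1/8)*(3/2) + Gamma_uvv*(3/2)^2) = 2659/1088
d^2v/dtau^2 = -(Gamma_vuu*(-1/8)^2 + 2*Gamma_vuv*(-1/8)*(3/2) + Gamma_vvv*(3/2)^2) = 27/296

Answer: Gamma_uuu = 5/17, Gamma_uuv = 0, Gamma_uvv = -37/34, Gamma_vuu = 0, Gamma_vuv = 9/37, Gamma_vvv = 0; accelerations (d^2u/dtau^2, d^2v/dtau^2) = (2659/1088, 27/296)
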